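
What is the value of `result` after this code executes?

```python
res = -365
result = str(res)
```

res = -365; result = '-365'

'-365'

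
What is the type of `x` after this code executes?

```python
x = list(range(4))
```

list(range()) returns list

list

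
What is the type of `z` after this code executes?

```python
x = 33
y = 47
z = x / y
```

int / int = float

float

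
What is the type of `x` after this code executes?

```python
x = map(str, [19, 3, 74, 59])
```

map() returns a map object

map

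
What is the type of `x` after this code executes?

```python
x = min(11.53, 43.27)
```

min() of floats returns float

float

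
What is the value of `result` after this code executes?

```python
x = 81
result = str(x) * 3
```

x = 81; result = '818181'

'818181'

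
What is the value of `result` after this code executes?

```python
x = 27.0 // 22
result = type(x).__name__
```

x is float; result = 'float'

'float'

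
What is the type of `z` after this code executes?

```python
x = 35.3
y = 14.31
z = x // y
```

float // float = float

float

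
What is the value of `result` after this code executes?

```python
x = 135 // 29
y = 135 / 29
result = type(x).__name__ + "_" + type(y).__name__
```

x is int; y is float; result = 'int_float'

'int_float'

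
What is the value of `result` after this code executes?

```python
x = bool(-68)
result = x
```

x = True; result = True

True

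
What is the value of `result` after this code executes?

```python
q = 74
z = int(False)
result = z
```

q = 74; z = 0; result = 0

0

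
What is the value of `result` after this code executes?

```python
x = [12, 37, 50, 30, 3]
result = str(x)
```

x = [12, 37, 50, 30, 3]; result = '[12, 37, 50, 30, 3]'

'[12, 37, 50, 30, 3]'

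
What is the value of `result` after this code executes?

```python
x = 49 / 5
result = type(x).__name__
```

x is float; result = 'float'

'float'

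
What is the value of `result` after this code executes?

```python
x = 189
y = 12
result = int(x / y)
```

x = 189; y = 12; result = 15

15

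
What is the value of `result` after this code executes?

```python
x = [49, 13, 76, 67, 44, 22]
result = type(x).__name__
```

x is list; result = 'list'

'list'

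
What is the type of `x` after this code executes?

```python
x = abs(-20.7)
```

abs() of float returns float

float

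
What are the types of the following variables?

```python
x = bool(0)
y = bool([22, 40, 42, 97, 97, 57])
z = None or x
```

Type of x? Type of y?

bool() returns bool; bool() returns bool

bool, bool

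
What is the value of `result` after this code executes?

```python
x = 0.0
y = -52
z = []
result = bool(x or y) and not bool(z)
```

x = 0.0; y = -52; z = []; result = True

True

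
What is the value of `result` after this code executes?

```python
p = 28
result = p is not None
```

p = 28; result = True

True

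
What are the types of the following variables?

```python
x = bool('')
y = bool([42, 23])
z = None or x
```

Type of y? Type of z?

bool() returns bool; None or bool returns the bool

bool, bool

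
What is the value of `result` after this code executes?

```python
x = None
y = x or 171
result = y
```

x = None; y = 171; result = 171

171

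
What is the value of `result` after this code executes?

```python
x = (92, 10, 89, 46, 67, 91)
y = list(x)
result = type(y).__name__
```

x is tuple; y is list; result = 'list'

'list'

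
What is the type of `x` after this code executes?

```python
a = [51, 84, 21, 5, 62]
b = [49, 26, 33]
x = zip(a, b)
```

zip() returns a zip object

zip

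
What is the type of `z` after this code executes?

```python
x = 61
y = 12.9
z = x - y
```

int - float = float

float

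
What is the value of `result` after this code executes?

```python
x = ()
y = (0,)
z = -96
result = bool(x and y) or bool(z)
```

x = (); y = (0,); z = -96; result = True

True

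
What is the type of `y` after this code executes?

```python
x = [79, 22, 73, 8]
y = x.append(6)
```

list.append() returns None (mutates in place)

NoneType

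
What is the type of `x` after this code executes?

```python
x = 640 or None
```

'or' returns first truthy value

int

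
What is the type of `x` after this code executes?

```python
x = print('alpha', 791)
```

print() returns None

NoneType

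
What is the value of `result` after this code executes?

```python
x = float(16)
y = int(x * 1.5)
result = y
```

x = 16.0; y = 24; result = 24

24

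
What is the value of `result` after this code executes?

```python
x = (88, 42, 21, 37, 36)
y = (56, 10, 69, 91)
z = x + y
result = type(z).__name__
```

x is tuple; y is tuple; z is tuple; result = 'tuple'

'tuple'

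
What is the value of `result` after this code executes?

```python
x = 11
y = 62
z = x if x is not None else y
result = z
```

x = 11; y = 62; z = 11; result = 11

11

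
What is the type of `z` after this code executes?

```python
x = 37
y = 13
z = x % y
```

int % int = int

int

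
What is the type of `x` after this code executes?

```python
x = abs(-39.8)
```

abs() of float returns float

float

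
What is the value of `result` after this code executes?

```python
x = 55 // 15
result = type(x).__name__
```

x is int; result = 'int'

'int'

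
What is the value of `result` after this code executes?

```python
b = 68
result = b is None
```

b = 68; result = False

False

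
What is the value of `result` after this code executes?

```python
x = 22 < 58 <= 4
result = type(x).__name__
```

x is bool; result = 'bool'

'bool'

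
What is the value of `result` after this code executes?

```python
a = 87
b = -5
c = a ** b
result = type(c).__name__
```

a is int; b is int; c is float; result = 'float'

'float'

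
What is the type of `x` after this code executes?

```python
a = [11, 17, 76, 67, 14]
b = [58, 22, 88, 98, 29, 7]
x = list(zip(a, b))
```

list(zip()) returns a list of tuples

list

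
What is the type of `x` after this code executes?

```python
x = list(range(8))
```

list(range()) returns list

list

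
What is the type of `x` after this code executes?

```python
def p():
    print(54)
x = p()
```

Function without return returns None

NoneType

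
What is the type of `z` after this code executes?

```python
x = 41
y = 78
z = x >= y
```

Comparison returns bool

bool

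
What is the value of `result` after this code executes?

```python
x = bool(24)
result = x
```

x = True; result = True

True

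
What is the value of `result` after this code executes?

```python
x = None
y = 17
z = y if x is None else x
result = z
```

x = None; y = 17; z = 17; result = 17

17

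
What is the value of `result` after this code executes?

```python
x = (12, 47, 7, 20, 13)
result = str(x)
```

x = (12, 47, 7, 20, 13); result = '(12, 47, 7, 20, 13)'

'(12, 47, 7, 20, 13)'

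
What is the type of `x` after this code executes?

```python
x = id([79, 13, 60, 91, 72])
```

id() returns int

int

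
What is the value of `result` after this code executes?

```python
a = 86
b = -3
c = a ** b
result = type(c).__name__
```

a is int; b is int; c is float; result = 'float'

'float'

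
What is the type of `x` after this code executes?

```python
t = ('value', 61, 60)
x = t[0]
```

Index 0 of tuple is a str literal

str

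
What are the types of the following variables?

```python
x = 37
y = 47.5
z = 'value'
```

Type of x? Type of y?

x is assigned a bare integer (no decimal point), so it is an int; y is assigned a number with a decimal point, so it is a float

int, float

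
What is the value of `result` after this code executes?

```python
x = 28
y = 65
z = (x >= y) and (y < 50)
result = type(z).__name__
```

x is int; y is int; z is bool; result = 'bool'

'bool'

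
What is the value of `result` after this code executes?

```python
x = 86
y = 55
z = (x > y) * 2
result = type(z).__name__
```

x is int; y is int; z is int; result = 'int'

'int'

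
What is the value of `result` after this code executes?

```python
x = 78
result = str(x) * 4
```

x = 78; result = '78787878'

'78787878'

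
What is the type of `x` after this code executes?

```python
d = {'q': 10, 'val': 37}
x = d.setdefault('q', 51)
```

dict.setdefault() returns the (existing or default) value

int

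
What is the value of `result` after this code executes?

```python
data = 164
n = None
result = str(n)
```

data = 164; n = None; result = 'None'

'None'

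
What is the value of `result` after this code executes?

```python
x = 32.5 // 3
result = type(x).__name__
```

x is float; result = 'float'

'float'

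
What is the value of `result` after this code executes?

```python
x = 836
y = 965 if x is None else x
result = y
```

x = 836; y = 836; result = 836

836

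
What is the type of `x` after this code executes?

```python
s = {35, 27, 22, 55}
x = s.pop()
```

Popping from set[int] returns int

int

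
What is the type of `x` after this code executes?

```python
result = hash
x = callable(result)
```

callable() returns bool

bool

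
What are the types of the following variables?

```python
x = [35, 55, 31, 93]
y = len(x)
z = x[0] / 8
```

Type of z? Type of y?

int / int = float; len() returns int

float, int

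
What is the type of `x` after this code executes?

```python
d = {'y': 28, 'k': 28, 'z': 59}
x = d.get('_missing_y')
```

dict.get() returns None when key not found

NoneType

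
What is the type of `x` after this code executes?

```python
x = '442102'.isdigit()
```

str.isdigit() returns bool

bool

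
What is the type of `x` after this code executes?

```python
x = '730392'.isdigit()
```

str.isdigit() returns bool

bool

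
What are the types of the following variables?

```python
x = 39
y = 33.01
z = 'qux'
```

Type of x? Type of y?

x is assigned a bare integer (no decimal point), so it is an int; y is assigned a number with a decimal point, so it is a float

int, float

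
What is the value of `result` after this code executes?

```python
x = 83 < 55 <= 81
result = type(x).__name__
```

x is bool; result = 'bool'

'bool'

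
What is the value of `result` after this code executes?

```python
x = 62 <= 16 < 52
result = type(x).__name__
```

x is bool; result = 'bool'

'bool'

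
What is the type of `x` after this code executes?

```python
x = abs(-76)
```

abs() of int returns int

int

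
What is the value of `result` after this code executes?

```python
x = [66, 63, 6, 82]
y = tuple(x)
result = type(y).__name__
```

x is list; y is tuple; result = 'tuple'

'tuple'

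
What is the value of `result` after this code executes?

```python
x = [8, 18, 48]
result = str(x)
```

x = [8, 18, 48]; result = '[8, 18, 48]'

'[8, 18, 48]'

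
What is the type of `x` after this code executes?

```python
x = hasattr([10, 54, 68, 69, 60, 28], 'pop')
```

hasattr() returns bool

bool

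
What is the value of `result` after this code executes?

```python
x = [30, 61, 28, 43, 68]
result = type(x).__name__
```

x is list; result = 'list'

'list'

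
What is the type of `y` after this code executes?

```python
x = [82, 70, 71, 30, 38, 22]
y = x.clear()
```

list.clear() returns None

NoneType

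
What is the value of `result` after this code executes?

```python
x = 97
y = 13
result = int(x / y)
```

x = 97; y = 13; result = 7

7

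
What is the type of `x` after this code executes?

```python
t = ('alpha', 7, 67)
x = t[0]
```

Index 0 of tuple is a str literal

str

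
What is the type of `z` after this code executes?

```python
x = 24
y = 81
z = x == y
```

Equality comparison returns bool

bool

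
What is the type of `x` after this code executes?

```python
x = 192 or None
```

'or' returns first truthy value

int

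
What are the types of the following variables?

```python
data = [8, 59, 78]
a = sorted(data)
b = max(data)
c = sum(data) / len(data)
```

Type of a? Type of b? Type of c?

sorted() returns list; max of ints returns int; int / int = float

list, int, float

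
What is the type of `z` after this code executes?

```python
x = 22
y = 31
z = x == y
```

Equality comparison returns bool

bool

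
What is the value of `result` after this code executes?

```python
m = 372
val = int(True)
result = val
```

m = 372; val = 1; result = 1

1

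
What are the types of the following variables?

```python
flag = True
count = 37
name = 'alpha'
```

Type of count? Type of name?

count is assigned a bare integer (no decimal point), so it is an int; name is assigned a quoted string literal, so it is a str

int, str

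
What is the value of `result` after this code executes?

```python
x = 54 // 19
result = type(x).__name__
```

x is int; result = 'int'

'int'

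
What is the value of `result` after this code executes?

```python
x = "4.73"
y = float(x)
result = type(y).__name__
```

x is str; y is float; result = 'float'

'float'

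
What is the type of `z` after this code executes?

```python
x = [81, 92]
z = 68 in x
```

'in' operator returns bool

bool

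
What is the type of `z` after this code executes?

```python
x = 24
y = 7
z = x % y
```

int % int = int

int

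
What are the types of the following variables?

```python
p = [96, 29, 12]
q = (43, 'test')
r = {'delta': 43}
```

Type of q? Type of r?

q is assigned a tuple (parenthesized, comma-separated values); r is assigned a dict literal ({key: value})

tuple, dict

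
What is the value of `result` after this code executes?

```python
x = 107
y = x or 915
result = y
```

x = 107; y = 107; result = 107

107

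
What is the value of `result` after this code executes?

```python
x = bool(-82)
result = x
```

x = True; result = True

True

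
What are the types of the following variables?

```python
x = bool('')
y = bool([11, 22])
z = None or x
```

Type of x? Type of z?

bool() returns bool; None or bool returns the bool

bool, bool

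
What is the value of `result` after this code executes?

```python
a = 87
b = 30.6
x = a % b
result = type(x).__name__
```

a is int; b is float; x is float; result = 'float'

'float'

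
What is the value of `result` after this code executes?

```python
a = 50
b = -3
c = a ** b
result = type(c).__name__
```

a is int; b is int; c is float; result = 'float'

'float'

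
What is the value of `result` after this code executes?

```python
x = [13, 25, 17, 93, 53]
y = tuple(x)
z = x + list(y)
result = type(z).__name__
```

x is list; y is tuple; z is list; result = 'list'

'list'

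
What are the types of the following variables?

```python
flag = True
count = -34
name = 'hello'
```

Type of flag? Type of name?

flag is assigned the constant True, which has type bool; name is assigned a quoted string literal, so it is a str

bool, str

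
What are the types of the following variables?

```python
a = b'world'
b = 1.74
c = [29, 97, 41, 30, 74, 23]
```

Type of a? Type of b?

a is assigned a bytes literal (b'...' prefix); b is assigned a number with a decimal point, so it is a float

bytes, float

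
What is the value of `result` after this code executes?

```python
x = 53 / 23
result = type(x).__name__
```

x is float; result = 'float'

'float'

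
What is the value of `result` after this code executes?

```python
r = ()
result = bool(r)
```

r = (); result = False

False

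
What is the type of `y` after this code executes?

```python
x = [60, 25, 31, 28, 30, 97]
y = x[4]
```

Indexing list[int] returns int

int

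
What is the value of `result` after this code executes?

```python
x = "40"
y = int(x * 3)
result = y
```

x = '40'; y = 404040; result = 404040

404040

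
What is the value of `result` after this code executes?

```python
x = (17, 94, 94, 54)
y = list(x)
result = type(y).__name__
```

x is tuple; y is list; result = 'list'

'list'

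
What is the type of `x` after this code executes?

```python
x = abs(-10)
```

abs() of int returns int

int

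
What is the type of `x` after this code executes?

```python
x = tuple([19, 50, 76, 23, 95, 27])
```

tuple() constructor returns tuple

tuple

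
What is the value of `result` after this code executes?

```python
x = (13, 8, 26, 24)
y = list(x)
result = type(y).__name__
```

x is tuple; y is list; result = 'list'

'list'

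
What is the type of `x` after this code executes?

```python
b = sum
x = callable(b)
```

callable() returns bool

bool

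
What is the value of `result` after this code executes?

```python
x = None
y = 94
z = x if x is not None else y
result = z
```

x = None; y = 94; z = 94; result = 94

94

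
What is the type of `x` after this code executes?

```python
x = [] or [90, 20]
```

'or' returns first truthy value (list)

list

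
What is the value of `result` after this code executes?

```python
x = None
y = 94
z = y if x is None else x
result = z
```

x = None; y = 94; z = 94; result = 94

94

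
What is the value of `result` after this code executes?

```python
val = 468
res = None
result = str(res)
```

val = 468; res = None; result = 'None'

'None'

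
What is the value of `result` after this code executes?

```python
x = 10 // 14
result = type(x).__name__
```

x is int; result = 'int'

'int'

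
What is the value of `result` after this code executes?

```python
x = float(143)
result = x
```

x = 143.0; result = 143.0

143.0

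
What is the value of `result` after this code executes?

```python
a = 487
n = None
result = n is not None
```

a = 487; n = None; result = False

False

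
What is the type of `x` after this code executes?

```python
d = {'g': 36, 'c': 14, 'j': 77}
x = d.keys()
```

.keys() returns dict_keys view

dict_keys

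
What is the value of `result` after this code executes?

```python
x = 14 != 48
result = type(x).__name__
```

x is bool; result = 'bool'

'bool'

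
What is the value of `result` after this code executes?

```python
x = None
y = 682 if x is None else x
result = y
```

x = None; y = 682; result = 682

682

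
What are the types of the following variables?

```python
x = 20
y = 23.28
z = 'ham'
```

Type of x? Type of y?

x is assigned a bare integer (no decimal point), so it is an int; y is assigned a number with a decimal point, so it is a float

int, float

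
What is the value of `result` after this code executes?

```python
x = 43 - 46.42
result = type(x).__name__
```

x is float; result = 'float'

'float'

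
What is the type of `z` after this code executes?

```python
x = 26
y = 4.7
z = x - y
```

int - float = float

float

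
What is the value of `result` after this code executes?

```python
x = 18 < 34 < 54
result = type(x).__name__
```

x is bool; result = 'bool'

'bool'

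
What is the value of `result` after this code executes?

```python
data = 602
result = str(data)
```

data = 602; result = '602'

'602'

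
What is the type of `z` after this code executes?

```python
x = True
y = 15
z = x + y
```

bool + int = int (bool is subclass of int)

int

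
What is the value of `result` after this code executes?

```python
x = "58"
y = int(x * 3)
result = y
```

x = '58'; y = 585858; result = 585858

585858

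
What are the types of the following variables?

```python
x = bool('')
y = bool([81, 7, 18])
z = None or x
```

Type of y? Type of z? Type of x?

bool() returns bool; None or bool returns the bool; bool() returns bool

bool, bool, bool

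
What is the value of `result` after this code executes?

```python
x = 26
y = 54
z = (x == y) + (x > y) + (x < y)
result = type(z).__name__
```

x is int; y is int; z is int; result = 'int'

'int'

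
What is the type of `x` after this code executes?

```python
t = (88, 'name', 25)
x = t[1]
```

Index 1 of tuple is a str literal

str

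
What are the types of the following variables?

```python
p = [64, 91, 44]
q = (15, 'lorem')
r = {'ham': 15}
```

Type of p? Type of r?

p is assigned a list literal (square brackets); r is assigned a dict literal ({key: value})

list, dict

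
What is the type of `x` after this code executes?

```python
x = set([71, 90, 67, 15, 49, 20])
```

set() constructor returns set

set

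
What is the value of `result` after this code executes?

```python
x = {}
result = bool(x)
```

x = {}; result = False

False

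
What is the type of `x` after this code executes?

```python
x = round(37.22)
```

round() with no decimal places returns int

int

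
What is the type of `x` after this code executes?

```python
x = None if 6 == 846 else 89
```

6 == 846 is False, so the else branch is taken

int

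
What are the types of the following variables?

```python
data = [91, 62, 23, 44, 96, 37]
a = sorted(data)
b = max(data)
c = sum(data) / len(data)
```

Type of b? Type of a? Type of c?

max of ints returns int; sorted() returns list; int / int = float

int, list, float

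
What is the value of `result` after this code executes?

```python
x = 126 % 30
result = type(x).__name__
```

x is int; result = 'int'

'int'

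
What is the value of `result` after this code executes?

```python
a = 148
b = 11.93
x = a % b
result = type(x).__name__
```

a is int; b is float; x is float; result = 'float'

'float'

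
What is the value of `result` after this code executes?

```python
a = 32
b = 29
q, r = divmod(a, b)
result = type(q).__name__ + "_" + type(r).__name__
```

a is int; b is int; q is int; r is int; result = 'int_int'

'int_int'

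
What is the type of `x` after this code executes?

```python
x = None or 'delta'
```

'or' with None returns the other truthy value (str)

str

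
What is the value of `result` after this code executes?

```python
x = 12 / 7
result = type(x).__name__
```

x is float; result = 'float'

'float'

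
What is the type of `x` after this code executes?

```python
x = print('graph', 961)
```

print() returns None

NoneType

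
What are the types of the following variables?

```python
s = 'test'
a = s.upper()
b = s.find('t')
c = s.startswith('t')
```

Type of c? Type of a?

startswith() returns bool; upper() returns str

bool, str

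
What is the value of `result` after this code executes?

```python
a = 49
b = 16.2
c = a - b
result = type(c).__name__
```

a is int; b is float; c is float; result = 'float'

'float'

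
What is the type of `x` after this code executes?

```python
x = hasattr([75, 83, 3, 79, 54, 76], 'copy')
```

hasattr() returns bool

bool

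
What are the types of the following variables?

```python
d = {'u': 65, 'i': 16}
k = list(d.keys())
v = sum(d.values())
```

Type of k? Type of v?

list() converts to list; sum of ints is int

list, int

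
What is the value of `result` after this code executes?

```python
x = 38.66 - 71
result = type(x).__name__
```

x is float; result = 'float'

'float'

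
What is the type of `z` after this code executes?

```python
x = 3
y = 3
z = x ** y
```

positive int ** positive int = int

int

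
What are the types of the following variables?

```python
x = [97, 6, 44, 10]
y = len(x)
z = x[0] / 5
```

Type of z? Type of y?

int / int = float; len() returns int

float, int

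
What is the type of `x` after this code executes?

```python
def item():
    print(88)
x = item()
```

Function without return returns None

NoneType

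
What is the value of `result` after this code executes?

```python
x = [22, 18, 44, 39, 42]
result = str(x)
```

x = [22, 18, 44, 39, 42]; result = '[22, 18, 44, 39, 42]'

'[22, 18, 44, 39, 42]'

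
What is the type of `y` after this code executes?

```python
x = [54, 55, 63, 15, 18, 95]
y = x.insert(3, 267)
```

list.insert() returns None

NoneType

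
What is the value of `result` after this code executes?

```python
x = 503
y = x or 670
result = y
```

x = 503; y = 503; result = 503

503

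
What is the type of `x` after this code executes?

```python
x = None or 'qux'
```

'or' with None returns the other truthy value (str)

str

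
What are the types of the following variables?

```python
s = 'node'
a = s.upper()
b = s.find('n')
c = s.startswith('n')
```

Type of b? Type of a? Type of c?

find() returns int; upper() returns str; startswith() returns bool

int, str, bool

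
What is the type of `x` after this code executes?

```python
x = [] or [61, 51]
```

'or' returns first truthy value (list)

list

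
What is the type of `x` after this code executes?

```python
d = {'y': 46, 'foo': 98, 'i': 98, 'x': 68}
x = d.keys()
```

.keys() returns dict_keys view

dict_keys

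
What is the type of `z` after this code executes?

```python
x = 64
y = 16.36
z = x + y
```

int + float = float

float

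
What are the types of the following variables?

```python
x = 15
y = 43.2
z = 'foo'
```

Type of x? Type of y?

x is assigned a bare integer (no decimal point), so it is an int; y is assigned a number with a decimal point, so it is a float

int, float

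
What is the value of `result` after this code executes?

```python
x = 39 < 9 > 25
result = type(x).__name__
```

x is bool; result = 'bool'

'bool'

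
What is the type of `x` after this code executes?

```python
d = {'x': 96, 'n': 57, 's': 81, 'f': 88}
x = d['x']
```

Accessing dict[str, int] with str key returns int

int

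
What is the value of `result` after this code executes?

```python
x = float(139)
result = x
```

x = 139.0; result = 139.0

139.0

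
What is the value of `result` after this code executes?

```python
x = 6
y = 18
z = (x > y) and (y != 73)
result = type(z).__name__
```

x is int; y is int; z is bool; result = 'bool'

'bool'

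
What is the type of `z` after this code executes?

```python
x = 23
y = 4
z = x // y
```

int // int = int

int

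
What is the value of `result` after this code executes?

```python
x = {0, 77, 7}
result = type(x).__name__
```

x is set; result = 'set'

'set'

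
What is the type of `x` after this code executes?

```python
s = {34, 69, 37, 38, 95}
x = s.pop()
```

Popping from set[int] returns int

int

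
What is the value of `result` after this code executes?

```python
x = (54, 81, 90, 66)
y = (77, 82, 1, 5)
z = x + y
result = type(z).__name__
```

x is tuple; y is tuple; z is tuple; result = 'tuple'

'tuple'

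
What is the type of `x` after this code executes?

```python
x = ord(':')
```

ord() returns int (code point)

int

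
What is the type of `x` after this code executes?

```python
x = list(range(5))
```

list(range()) returns list

list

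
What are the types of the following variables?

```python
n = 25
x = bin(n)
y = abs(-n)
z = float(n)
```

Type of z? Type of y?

float() returns float; abs() of int returns int

float, int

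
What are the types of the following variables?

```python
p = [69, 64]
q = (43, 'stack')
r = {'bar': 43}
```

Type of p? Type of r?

p is assigned a list literal (square brackets); r is assigned a dict literal ({key: value})

list, dict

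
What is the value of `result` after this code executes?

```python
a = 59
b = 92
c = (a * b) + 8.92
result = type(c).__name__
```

a is int; b is int; c is float; result = 'float'

'float'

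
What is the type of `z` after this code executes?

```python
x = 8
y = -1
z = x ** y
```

int ** negative = float

float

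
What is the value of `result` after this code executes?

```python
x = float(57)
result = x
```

x = 57.0; result = 57.0

57.0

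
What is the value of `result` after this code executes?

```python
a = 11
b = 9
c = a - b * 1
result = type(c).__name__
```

a is int; b is int; c is int; result = 'int'

'int'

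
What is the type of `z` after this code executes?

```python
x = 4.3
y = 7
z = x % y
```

float % int = float

float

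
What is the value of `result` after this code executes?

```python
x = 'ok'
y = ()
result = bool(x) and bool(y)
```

x = 'ok'; y = (); result = False

False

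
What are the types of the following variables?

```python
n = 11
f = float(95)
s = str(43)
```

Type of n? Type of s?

n is assigned a bare integer (no decimal point), so it is an int; s is assigned the result of calling str(), which returns a str

int, str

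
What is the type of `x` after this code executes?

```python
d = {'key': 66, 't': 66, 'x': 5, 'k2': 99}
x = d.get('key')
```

dict.get() returns value type when found

int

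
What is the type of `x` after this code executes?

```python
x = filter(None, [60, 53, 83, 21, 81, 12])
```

filter() returns a filter object

filter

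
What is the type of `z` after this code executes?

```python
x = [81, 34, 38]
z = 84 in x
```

'in' operator returns bool

bool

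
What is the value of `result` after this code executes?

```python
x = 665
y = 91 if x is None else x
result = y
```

x = 665; y = 665; result = 665

665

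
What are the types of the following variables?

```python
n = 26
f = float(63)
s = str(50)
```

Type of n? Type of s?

n is assigned a bare integer (no decimal point), so it is an int; s is assigned the result of calling str(), which returns a str

int, str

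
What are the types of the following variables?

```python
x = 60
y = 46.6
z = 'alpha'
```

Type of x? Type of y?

x is assigned a bare integer (no decimal point), so it is an int; y is assigned a number with a decimal point, so it is a float

int, float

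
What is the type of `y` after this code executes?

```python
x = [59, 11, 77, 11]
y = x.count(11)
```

list.count() returns int

int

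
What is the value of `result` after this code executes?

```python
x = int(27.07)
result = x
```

x = 27; result = 27

27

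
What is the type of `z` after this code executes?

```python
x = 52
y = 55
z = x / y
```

int / int = float

float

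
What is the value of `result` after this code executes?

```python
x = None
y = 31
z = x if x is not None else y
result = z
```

x = None; y = 31; z = 31; result = 31

31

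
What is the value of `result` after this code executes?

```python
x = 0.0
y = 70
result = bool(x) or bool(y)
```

x = 0.0; y = 70; result = True

True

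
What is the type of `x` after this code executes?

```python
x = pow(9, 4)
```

pow(int, int) returns int

int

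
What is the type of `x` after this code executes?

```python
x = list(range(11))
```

list(range()) returns list

list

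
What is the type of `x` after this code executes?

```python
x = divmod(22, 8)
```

divmod() returns tuple of (quotient, remainder)

tuple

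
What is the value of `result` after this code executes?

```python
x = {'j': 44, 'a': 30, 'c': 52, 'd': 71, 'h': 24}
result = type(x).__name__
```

x is dict; result = 'dict'

'dict'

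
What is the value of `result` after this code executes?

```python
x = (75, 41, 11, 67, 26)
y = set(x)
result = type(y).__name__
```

x is tuple; y is set; result = 'set'

'set'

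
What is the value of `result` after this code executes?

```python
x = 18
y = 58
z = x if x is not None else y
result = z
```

x = 18; y = 58; z = 18; result = 18

18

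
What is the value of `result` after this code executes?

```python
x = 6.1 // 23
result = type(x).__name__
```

x is float; result = 'float'

'float'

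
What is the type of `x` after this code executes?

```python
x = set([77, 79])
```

set() constructor returns set

set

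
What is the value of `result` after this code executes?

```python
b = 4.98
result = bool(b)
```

b = 4.98; result = True

True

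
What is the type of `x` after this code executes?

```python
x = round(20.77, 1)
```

round() with decimal places returns float

float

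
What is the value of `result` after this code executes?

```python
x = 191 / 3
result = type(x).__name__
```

x is float; result = 'float'

'float'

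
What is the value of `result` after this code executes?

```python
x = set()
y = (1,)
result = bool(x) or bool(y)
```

x = set(); y = (1,); result = True

True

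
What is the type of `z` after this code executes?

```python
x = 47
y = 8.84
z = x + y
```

int + float = float

float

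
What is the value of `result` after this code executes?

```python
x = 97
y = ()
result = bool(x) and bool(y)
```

x = 97; y = (); result = False

False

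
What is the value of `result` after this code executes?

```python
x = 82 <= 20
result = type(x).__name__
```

x is bool; result = 'bool'

'bool'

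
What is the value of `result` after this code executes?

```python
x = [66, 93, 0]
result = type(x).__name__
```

x is list; result = 'list'

'list'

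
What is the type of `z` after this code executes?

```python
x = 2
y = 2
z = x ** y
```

positive int ** positive int = int

int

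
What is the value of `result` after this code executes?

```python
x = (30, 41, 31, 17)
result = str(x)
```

x = (30, 41, 31, 17); result = '(30, 41, 31, 17)'

'(30, 41, 31, 17)'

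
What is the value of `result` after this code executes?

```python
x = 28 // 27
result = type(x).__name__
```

x is int; result = 'int'

'int'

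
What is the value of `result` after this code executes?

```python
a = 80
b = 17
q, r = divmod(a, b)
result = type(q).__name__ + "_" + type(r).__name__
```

a is int; b is int; q is int; r is int; result = 'int_int'

'int_int'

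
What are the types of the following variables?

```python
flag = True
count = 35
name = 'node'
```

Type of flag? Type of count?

flag is assigned the constant True, which has type bool; count is assigned a bare integer (no decimal point), so it is an int

bool, int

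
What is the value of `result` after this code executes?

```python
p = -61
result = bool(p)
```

p = -61; result = True

True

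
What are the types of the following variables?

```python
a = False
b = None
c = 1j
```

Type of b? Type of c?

b is assigned None, whose type is NoneType; c is assigned 1j, an imaginary literal (j suffix), which has type complex

NoneType, complex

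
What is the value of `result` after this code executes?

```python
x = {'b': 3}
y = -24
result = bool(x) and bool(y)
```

x = {'b': 3}; y = -24; result = True

True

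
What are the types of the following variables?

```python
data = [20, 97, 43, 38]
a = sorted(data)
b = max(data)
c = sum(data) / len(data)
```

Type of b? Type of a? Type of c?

max of ints returns int; sorted() returns list; int / int = float

int, list, float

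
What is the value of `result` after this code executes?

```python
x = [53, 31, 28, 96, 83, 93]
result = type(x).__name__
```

x is list; result = 'list'

'list'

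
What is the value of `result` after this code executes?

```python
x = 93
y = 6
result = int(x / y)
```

x = 93; y = 6; result = 15

15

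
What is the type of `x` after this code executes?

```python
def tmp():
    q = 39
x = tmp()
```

Function without return returns None

NoneType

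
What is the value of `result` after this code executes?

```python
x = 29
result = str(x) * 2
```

x = 29; result = '2929'

'2929'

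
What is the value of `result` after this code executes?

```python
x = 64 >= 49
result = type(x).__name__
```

x is bool; result = 'bool'

'bool'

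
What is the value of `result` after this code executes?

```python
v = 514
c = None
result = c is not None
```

v = 514; c = None; result = False

False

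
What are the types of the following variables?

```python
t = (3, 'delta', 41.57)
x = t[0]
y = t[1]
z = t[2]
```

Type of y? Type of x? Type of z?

tuple[1] is str; tuple[0] is int; tuple[2] is float

str, int, float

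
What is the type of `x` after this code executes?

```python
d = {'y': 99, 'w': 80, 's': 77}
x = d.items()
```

dict.items() returns dict_items view

dict_items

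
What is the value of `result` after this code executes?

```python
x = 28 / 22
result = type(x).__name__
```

x is float; result = 'float'

'float'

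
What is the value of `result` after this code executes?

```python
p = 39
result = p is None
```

p = 39; result = False

False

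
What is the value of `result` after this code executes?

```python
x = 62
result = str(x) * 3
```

x = 62; result = '626262'

'626262'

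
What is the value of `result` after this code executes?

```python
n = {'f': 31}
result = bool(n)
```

n = {'f': 31}; result = True

True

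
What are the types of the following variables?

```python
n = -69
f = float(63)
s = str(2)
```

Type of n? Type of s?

n is assigned a bare integer (no decimal point), so it is an int; s is assigned the result of calling str(), which returns a str

int, str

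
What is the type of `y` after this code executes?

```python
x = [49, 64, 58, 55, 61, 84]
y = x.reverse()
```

list.reverse() returns None

NoneType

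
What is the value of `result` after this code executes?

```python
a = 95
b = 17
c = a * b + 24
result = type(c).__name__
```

a is int; b is int; c is int; result = 'int'

'int'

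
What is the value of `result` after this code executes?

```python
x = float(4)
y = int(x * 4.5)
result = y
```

x = 4.0; y = 18; result = 18

18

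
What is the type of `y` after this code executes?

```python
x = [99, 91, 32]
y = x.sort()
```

list.sort() returns None (mutates in place)

NoneType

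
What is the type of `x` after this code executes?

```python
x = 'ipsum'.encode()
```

str.encode() returns bytes

bytes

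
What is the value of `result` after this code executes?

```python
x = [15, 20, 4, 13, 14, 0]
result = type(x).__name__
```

x is list; result = 'list'

'list'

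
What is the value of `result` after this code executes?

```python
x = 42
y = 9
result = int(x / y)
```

x = 42; y = 9; result = 4

4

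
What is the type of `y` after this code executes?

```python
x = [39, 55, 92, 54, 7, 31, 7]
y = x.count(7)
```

list.count() returns int

int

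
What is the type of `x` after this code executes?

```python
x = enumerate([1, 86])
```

enumerate() returns an enumerate object

enumerate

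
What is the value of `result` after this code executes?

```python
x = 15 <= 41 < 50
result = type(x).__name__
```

x is bool; result = 'bool'

'bool'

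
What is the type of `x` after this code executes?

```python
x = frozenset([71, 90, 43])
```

frozenset() returns frozenset

frozenset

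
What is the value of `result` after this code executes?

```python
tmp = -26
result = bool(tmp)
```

tmp = -26; result = True

True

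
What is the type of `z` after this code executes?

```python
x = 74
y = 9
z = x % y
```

int % int = int

int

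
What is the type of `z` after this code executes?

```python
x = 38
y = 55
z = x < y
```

Comparison returns bool

bool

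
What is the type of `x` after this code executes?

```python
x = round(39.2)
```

round() with no decimal places returns int

int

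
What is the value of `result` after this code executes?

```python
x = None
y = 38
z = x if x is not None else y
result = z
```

x = None; y = 38; z = 38; result = 38

38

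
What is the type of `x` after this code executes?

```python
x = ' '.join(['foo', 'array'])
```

str.join() returns str

str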